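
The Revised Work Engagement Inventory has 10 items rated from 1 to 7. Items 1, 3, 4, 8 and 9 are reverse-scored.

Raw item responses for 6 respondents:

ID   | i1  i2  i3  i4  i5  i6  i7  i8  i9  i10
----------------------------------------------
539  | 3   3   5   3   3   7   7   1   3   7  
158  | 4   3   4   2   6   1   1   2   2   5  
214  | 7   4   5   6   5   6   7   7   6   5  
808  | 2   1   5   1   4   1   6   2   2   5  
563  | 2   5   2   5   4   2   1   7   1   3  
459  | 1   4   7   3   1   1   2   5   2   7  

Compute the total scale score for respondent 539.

Respondent 539 raw: 3, 3, 5, 3, 3, 7, 7, 1, 3, 7.
Reverse-coded (reversed = (1+7) − raw = 8 − raw):
  item 1: 8 − 3 = 5
  item 2: 3
  item 3: 8 − 5 = 3
  item 4: 8 − 3 = 5
  item 5: 3
  item 6: 7
  item 7: 7
  item 8: 8 − 1 = 7
  item 9: 8 − 3 = 5
  item 10: 7
Sum = 5 + 3 + 3 + 5 + 3 + 7 + 7 + 7 + 5 + 7 = 52

52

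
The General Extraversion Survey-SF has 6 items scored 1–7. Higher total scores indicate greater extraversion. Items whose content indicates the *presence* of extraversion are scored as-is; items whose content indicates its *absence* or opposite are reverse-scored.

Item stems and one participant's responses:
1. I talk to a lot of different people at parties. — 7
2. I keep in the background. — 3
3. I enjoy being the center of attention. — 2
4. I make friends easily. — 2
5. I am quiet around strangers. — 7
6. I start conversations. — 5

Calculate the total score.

Items 2, 5 describe the absence/opposite of extraversion → reverse-score.
on a 1–7 scale, reversed = 8 − raw.
  item 1: 7
  item 2: 8 − 3 = 5
  item 3: 2
  item 4: 2
  item 5: 8 − 7 = 1
  item 6: 5
Total = 7 + 5 + 2 + 2 + 1 + 5 = 22

22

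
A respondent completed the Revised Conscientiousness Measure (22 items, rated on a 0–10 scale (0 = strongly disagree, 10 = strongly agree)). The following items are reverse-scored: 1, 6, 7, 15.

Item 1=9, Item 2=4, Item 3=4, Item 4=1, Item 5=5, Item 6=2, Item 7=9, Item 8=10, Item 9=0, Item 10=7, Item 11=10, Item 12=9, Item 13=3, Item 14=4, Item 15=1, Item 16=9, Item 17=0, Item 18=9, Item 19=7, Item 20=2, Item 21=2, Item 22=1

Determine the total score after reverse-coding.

Raw sum = 108. Reverse-scored items: 1, 6, 7, 15; their raw sum = 21.
Each reversal replaces raw with 10 − raw, changing the total by 10 − 2·raw per item.
Total = 108 + 4·10 − 2·21 = 108 + 40 − 42 = 106

106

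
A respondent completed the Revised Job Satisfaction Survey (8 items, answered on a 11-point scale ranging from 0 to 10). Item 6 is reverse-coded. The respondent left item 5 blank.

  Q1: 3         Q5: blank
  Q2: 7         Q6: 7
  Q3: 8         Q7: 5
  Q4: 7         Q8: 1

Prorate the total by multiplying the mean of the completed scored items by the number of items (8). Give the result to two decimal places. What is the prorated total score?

38.86

Reverse-coded (reverse-coded value = 10 − response):
  item 6: 10 − 7 = 3
Completed scored items (7 of 8): 3, 7, 8, 7, 3, 5, 1; sum = 34.
Person mean = 34 / 7 ≈ 4.8571
Prorated total = (34 / 7) × 8 = 38.86 (to 2 dp)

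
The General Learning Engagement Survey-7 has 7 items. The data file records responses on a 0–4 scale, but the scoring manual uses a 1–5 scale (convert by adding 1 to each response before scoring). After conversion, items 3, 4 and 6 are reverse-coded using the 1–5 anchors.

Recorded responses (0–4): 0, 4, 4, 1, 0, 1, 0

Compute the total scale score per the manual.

17

Convert to 1–5: 1, 5, 5, 2, 1, 2, 1
Reverse-coded (reverse-coded value = 6 − response):
  item 3: 6 − 5 = 1
  item 4: 6 − 2 = 4
  item 6: 6 − 2 = 4
Scored: 1, 5, 1, 4, 1, 4, 1
Total = 17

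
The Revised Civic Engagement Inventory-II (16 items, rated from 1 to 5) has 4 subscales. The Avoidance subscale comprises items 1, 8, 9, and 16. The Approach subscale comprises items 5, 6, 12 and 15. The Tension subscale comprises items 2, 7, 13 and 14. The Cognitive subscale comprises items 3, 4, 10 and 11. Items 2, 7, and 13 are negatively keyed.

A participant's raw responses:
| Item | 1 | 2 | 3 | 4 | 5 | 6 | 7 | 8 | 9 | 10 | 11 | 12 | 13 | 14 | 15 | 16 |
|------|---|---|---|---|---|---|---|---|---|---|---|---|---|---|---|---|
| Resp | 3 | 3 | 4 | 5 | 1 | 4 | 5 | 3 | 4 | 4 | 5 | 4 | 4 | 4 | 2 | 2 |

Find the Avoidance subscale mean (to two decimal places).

Avoidance items: 1, 8, 9, 16.
  item 1: 3
  item 8: 3
  item 9: 4
  item 16: 2
Sum = 3 + 3 + 4 + 2 = 12
Mean = 12 / 4 = 3.00

3.00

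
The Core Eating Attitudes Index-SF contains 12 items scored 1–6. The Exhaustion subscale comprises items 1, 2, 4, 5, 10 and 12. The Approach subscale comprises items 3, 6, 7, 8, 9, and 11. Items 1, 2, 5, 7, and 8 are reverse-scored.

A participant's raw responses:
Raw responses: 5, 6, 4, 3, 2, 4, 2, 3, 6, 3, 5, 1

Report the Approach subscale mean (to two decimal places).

Approach items: 3, 6, 7, 8, 9, 11.
Of these, items 7 & 8 are reverse-scored; reverse-coded value = 7 − response.
  item 3: 4
  item 6: 4
  item 7: 7 − 2 = 5
  item 8: 7 − 3 = 4
  item 9: 6
  item 11: 5
Sum = 4 + 4 + 5 + 4 + 6 + 5 = 28
Mean = 28 / 6 = 4.67

4.67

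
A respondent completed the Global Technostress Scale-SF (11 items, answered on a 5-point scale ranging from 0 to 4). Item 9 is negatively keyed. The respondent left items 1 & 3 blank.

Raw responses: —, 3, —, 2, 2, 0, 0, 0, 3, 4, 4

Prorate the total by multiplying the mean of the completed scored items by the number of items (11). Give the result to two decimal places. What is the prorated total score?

Reverse-coded (on a 0–4 scale, reversed = 4 − raw):
  item 9: 4 − 3 = 1
Completed scored items (9 of 11): 3, 2, 2, 0, 0, 0, 1, 4, 4; sum = 16.
Person mean = 16 / 9 ≈ 1.7778
Prorated total = (16 / 9) × 11 = 19.56 (to 2 dp)

19.56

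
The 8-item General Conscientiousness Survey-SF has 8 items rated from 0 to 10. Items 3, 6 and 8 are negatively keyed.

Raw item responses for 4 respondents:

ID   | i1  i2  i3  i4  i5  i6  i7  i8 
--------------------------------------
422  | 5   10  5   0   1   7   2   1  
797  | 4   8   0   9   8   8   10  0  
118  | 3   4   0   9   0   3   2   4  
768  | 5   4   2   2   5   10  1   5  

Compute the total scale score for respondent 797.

61

Respondent 797 raw: 4, 8, 0, 9, 8, 8, 10, 0.
Reverse-coded (reverse-coded value = 10 − response):
  item 1: 4
  item 2: 8
  item 3: 10 − 0 = 10
  item 4: 9
  item 5: 8
  item 6: 10 − 8 = 2
  item 7: 10
  item 8: 10 − 0 = 10
Sum = 4 + 8 + 10 + 9 + 8 + 2 + 10 + 10 = 61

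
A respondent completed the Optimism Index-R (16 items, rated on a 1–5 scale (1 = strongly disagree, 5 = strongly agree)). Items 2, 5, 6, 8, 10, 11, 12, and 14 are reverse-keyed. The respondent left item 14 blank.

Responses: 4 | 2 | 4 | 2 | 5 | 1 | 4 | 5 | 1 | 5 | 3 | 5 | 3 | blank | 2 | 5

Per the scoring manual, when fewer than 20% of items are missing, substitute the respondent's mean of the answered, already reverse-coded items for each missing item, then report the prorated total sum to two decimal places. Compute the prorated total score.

43.73

Reverse-coded (reversed = (1+5) − raw = 6 − raw):
  item 2: 6 − 2 = 4
  item 5: 6 − 5 = 1
  item 6: 6 − 1 = 5
  item 8: 6 − 5 = 1
  item 10: 6 − 5 = 1
  item 11: 6 − 3 = 3
  item 12: 6 − 5 = 1
Completed scored items (15 of 16): 4, 4, 4, 2, 1, 5, 4, 1, 1, 1, 3, 1, 3, 2, 5; sum = 41.
Person mean = 41 / 15 ≈ 2.7333
Prorated total = (41 / 15) × 16 = 43.73 (to 2 dp)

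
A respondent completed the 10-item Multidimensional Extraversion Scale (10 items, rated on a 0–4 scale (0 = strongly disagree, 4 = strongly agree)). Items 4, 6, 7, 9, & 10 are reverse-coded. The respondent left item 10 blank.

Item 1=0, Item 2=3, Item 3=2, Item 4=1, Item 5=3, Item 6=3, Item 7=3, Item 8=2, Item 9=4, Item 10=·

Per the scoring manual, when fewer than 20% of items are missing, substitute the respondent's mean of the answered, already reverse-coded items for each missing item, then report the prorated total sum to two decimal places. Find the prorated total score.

16.67

Reverse-coded (reverse-coded value = 4 − response):
  item 4: 4 − 1 = 3
  item 6: 4 − 3 = 1
  item 7: 4 − 3 = 1
  item 9: 4 − 4 = 0
Completed scored items (9 of 10): 0, 3, 2, 3, 3, 1, 1, 2, 0; sum = 15.
Person mean = 15 / 9 ≈ 1.6667
Prorated total = (15 / 9) × 10 = 16.67 (to 2 dp)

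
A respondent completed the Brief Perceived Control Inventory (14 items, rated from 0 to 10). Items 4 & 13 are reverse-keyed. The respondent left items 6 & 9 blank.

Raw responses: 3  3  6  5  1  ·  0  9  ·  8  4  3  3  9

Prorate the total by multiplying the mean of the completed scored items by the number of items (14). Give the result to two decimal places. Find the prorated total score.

Reverse-coded (reversed = (0+10) − raw = 10 − raw):
  item 4: 10 − 5 = 5
  item 13: 10 − 3 = 7
Completed scored items (12 of 14): 3, 3, 6, 5, 1, 0, 9, 8, 4, 3, 7, 9; sum = 58.
Person mean = 58 / 12 ≈ 4.8333
Prorated total = (58 / 12) × 14 = 67.67 (to 2 dp)

67.67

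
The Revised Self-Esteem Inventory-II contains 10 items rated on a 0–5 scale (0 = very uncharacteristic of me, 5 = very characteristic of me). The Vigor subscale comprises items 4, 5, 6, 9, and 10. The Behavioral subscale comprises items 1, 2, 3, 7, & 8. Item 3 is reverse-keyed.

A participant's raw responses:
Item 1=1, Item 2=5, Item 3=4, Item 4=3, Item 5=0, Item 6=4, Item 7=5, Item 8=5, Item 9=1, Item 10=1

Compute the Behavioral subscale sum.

Behavioral items: 1, 2, 3, 7, 8.
Of these, item 3 is reverse-keyed; reversed = (0+5) − raw = 5 − raw.
  item 1: 1
  item 2: 5
  item 3: 5 − 4 = 1
  item 7: 5
  item 8: 5
Sum = 1 + 5 + 1 + 5 + 5 = 17

17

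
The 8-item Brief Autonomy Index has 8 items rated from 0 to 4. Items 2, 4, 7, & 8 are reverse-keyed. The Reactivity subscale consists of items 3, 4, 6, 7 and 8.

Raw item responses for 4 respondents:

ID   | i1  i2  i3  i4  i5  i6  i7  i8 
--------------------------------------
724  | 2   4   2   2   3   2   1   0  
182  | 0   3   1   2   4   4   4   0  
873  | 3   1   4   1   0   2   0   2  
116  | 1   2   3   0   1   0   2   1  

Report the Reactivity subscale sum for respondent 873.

15

Respondent 873 raw: 3, 1, 4, 1, 0, 2, 0, 2.
Reactivity items: 3, 4, 6, 7, 8.
Reverse-coded (reverse-coded value = 4 − response):
  item 3: 4
  item 4: 4 − 1 = 3
  item 6: 2
  item 7: 4 − 0 = 4
  item 8: 4 − 2 = 2
Sum = 4 + 3 + 2 + 4 + 2 = 15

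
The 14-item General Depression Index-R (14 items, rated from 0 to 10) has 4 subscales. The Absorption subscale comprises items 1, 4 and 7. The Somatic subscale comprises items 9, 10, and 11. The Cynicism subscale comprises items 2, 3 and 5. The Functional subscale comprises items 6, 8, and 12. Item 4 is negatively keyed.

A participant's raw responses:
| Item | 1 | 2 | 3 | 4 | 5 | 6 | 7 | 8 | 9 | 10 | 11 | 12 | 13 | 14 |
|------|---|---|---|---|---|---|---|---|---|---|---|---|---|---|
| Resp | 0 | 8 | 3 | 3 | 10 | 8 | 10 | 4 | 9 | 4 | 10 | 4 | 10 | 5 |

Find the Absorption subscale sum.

Absorption items: 1, 4, 7.
Of these, item 4 is negatively keyed; on a 0–10 scale, reversed = 10 − raw.
  item 1: 0
  item 4: 10 − 3 = 7
  item 7: 10
Sum = 0 + 7 + 10 = 17

17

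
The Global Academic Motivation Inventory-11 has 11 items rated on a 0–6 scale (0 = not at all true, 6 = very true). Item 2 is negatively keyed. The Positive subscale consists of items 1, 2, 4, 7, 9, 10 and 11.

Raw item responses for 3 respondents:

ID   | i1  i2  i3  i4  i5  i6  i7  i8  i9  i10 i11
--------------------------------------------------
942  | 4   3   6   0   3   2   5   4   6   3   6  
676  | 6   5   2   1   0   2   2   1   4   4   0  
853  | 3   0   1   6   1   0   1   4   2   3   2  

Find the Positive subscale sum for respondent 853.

Respondent 853 raw: 3, 0, 1, 6, 1, 0, 1, 4, 2, 3, 2.
Positive items: 1, 2, 4, 7, 9, 10, 11.
Reverse-coded (on a 0–6 scale, reversed = 6 − raw):
  item 1: 3
  item 2: 6 − 0 = 6
  item 4: 6
  item 7: 1
  item 9: 2
  item 10: 3
  item 11: 2
Sum = 3 + 6 + 6 + 1 + 2 + 3 + 2 = 23

23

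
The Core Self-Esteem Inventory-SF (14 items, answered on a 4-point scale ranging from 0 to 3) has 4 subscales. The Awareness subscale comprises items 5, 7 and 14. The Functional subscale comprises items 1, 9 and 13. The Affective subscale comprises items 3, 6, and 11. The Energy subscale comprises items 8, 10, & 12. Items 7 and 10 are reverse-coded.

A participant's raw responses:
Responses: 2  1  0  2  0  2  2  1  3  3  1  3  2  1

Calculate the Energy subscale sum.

4

Energy items: 8, 10, 12.
Of these, item 10 is reverse-coded; on a 0–3 scale, reversed = 3 − raw.
  item 8: 1
  item 10: 3 − 3 = 0
  item 12: 3
Sum = 1 + 0 + 3 = 4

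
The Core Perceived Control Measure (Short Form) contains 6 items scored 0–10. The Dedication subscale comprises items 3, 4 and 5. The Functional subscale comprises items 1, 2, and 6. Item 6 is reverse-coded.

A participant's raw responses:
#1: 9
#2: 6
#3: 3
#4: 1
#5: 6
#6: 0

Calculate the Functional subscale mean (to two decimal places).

Functional items: 1, 2, 6.
Of these, item 6 is reverse-coded; reversed = (0+10) − raw = 10 − raw.
  item 1: 9
  item 2: 6
  item 6: 10 − 0 = 10
Sum = 9 + 6 + 10 = 25
Mean = 25 / 3 = 8.33

8.33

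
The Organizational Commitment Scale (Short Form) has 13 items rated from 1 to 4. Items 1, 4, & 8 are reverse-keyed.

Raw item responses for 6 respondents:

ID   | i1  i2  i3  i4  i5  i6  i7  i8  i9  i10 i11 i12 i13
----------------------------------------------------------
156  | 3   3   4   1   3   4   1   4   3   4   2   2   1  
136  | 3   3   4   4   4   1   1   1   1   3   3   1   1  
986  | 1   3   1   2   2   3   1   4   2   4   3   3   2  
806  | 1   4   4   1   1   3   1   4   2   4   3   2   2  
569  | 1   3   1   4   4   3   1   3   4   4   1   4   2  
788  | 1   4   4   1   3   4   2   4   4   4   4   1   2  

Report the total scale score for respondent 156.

34

Respondent 156 raw: 3, 3, 4, 1, 3, 4, 1, 4, 3, 4, 2, 2, 1.
Reverse-coded (on a 1–4 scale, reversed = 5 − raw):
  item 1: 5 − 3 = 2
  item 2: 3
  item 3: 4
  item 4: 5 − 1 = 4
  item 5: 3
  item 6: 4
  item 7: 1
  item 8: 5 − 4 = 1
  item 9: 3
  item 10: 4
  item 11: 2
  item 12: 2
  item 13: 1
Sum = 2 + 3 + 4 + 4 + 3 + 4 + 1 + 1 + 3 + 4 + 2 + 2 + 1 = 34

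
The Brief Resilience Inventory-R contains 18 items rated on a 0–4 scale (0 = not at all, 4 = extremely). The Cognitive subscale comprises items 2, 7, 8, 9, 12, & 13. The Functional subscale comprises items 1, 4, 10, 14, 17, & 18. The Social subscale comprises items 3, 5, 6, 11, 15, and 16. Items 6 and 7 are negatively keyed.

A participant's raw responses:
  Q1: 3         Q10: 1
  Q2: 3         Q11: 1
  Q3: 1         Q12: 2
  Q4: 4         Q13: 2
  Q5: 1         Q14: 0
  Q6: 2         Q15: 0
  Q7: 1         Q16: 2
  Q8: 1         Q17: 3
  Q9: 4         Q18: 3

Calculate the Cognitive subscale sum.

Cognitive items: 2, 7, 8, 9, 12, 13.
Of these, item 7 is negatively keyed; reversed = (0+4) − raw = 4 − raw.
  item 2: 3
  item 7: 4 − 1 = 3
  item 8: 1
  item 9: 4
  item 12: 2
  item 13: 2
Sum = 3 + 3 + 1 + 4 + 2 + 2 = 15

15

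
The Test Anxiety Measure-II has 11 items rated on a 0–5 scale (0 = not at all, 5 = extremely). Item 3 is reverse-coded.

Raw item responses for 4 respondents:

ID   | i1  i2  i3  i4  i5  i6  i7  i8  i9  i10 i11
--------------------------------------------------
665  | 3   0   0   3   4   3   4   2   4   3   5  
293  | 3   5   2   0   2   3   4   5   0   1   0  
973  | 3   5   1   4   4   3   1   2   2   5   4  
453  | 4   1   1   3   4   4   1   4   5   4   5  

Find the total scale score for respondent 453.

39

Respondent 453 raw: 4, 1, 1, 3, 4, 4, 1, 4, 5, 4, 5.
Reverse-coded (reversed = (0+5) − raw = 5 − raw):
  item 1: 4
  item 2: 1
  item 3: 5 − 1 = 4
  item 4: 3
  item 5: 4
  item 6: 4
  item 7: 1
  item 8: 4
  item 9: 5
  item 10: 4
  item 11: 5
Sum = 4 + 1 + 4 + 3 + 4 + 4 + 1 + 4 + 5 + 4 + 5 = 39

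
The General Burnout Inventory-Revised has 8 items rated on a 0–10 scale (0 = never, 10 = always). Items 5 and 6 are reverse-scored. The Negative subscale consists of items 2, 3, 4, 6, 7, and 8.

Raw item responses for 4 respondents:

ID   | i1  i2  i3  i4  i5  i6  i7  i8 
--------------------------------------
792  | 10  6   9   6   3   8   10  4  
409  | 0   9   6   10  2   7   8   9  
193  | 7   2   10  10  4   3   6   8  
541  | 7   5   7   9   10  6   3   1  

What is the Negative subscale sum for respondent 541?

29

Respondent 541 raw: 7, 5, 7, 9, 10, 6, 3, 1.
Negative items: 2, 3, 4, 6, 7, 8.
Reverse-coded (on a 0–10 scale, reversed = 10 − raw):
  item 2: 5
  item 3: 7
  item 4: 9
  item 6: 10 − 6 = 4
  item 7: 3
  item 8: 1
Sum = 5 + 7 + 9 + 4 + 3 + 1 = 29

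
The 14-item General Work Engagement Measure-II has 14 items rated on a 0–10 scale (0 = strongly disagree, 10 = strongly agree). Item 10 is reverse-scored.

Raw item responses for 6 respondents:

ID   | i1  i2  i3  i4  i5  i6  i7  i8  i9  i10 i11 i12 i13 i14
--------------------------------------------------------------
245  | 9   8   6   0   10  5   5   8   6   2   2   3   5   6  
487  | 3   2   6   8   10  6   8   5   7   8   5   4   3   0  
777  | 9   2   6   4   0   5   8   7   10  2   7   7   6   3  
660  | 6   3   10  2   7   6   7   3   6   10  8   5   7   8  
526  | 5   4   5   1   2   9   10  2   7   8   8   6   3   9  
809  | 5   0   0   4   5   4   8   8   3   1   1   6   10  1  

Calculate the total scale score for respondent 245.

81

Respondent 245 raw: 9, 8, 6, 0, 10, 5, 5, 8, 6, 2, 2, 3, 5, 6.
Reverse-coded (on a 0–10 scale, reversed = 10 − raw):
  item 1: 9
  item 2: 8
  item 3: 6
  item 4: 0
  item 5: 10
  item 6: 5
  item 7: 5
  item 8: 8
  item 9: 6
  item 10: 10 − 2 = 8
  item 11: 2
  item 12: 3
  item 13: 5
  item 14: 6
Sum = 9 + 8 + 6 + 0 + 10 + 5 + 5 + 8 + 6 + 8 + 2 + 3 + 5 + 6 = 81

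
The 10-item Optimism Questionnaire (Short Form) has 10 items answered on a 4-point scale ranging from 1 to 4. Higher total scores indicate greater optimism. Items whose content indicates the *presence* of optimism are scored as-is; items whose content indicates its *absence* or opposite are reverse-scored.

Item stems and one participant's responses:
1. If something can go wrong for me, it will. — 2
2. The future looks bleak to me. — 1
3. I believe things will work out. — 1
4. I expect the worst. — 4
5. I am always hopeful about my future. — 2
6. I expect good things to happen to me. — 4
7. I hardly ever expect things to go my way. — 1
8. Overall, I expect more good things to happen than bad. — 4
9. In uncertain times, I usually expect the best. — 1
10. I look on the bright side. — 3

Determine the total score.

Items 1, 2, 4, 7 describe the absence/opposite of optimism → reverse-score.
reverse-coded value = 5 − response.
  item 1: 5 − 2 = 3
  item 2: 5 − 1 = 4
  item 3: 1
  item 4: 5 − 4 = 1
  item 5: 2
  item 6: 4
  item 7: 5 − 1 = 4
  item 8: 4
  item 9: 1
  item 10: 3
Total = 3 + 4 + 1 + 1 + 2 + 4 + 4 + 4 + 1 + 3 = 27

27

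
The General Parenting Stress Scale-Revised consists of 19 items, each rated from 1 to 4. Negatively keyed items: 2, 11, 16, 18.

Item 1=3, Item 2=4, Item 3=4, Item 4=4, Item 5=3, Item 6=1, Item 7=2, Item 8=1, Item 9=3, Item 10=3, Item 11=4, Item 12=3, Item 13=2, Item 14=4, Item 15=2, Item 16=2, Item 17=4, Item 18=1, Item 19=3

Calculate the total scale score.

Reverse-coded items (reverse-coded value = 5 − response):
  item 2: 5 − 4 = 1
  item 11: 5 − 4 = 1
  item 16: 5 − 2 = 3
  item 18: 5 − 1 = 4
Scored items: 3, 1, 4, 4, 3, 1, 2, 1, 3, 3, 1, 3, 2, 4, 2, 3, 4, 4, 3
Total = 3 + 1 + 4 + 4 + 3 + 1 + 2 + 1 + 3 + 3 + 1 + 3 + 2 + 4 + 2 + 3 + 4 + 4 + 3 = 51

51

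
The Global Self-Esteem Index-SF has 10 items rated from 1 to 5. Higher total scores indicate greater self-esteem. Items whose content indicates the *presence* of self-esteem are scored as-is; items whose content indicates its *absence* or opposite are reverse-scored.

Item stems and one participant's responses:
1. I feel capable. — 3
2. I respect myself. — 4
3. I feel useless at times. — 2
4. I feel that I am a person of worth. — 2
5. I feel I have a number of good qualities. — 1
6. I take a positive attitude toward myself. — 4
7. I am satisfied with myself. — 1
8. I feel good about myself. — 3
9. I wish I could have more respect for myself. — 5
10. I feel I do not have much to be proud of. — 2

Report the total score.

Items 3, 9, 10 describe the absence/opposite of self-esteem → reverse-score.
reverse-coded value = 6 − response.
  item 1: 3
  item 2: 4
  item 3: 6 − 2 = 4
  item 4: 2
  item 5: 1
  item 6: 4
  item 7: 1
  item 8: 3
  item 9: 6 − 5 = 1
  item 10: 6 − 2 = 4
Total = 3 + 4 + 4 + 2 + 1 + 4 + 1 + 3 + 1 + 4 = 27

27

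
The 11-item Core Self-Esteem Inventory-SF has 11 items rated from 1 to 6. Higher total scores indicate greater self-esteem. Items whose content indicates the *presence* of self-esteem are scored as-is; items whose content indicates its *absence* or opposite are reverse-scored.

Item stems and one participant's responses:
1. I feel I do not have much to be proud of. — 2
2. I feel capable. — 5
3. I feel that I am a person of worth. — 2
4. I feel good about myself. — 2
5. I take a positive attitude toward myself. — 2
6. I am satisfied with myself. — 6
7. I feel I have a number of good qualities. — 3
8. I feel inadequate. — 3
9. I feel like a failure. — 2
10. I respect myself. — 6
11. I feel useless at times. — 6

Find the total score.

41

Items 1, 8, 9, 11 describe the absence/opposite of self-esteem → reverse-score.
reverse-coded value = 7 − response.
  item 1: 7 − 2 = 5
  item 2: 5
  item 3: 2
  item 4: 2
  item 5: 2
  item 6: 6
  item 7: 3
  item 8: 7 − 3 = 4
  item 9: 7 − 2 = 5
  item 10: 6
  item 11: 7 − 6 = 1
Total = 5 + 5 + 2 + 2 + 2 + 6 + 3 + 4 + 5 + 6 + 1 = 41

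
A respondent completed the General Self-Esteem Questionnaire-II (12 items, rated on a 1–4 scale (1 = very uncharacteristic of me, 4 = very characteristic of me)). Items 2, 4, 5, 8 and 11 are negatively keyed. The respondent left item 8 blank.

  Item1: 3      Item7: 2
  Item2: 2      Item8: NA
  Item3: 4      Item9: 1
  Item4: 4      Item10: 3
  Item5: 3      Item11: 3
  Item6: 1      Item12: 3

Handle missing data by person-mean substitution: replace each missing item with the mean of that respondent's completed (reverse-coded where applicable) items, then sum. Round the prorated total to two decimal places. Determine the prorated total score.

Reverse-coded (on a 1–4 scale, reversed = 5 − raw):
  item 2: 5 − 2 = 3
  item 4: 5 − 4 = 1
  item 5: 5 − 3 = 2
  item 11: 5 − 3 = 2
Completed scored items (11 of 12): 3, 3, 4, 1, 2, 1, 2, 1, 3, 2, 3; sum = 25.
Person mean = 25 / 11 ≈ 2.2727
Prorated total = (25 / 11) × 12 = 27.27 (to 2 dp)

27.27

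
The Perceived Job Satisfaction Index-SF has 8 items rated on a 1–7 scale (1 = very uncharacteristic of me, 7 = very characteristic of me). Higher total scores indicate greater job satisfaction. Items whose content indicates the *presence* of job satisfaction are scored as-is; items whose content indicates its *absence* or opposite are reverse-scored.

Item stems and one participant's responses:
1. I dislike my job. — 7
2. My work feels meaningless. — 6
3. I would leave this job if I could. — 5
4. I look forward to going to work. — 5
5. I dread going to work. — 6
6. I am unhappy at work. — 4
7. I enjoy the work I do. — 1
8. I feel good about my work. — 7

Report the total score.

25

Items 1, 2, 3, 5, 6 describe the absence/opposite of job satisfaction → reverse-score.
on a 1–7 scale, reversed = 8 − raw.
  item 1: 8 − 7 = 1
  item 2: 8 − 6 = 2
  item 3: 8 − 5 = 3
  item 4: 5
  item 5: 8 − 6 = 2
  item 6: 8 − 4 = 4
  item 7: 1
  item 8: 7
Total = 1 + 2 + 3 + 5 + 2 + 4 + 1 + 7 = 25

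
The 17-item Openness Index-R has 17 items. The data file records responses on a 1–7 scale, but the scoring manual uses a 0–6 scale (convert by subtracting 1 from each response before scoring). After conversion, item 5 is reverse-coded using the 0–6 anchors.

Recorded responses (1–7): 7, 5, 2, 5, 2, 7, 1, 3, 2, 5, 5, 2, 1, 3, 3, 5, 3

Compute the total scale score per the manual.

Convert to 0–6: 6, 4, 1, 4, 1, 6, 0, 2, 1, 4, 4, 1, 0, 2, 2, 4, 2
Reverse-coded (reverse-coded value = 6 − response):
  item 5: 6 − 1 = 5
Scored: 6, 4, 1, 4, 5, 6, 0, 2, 1, 4, 4, 1, 0, 2, 2, 4, 2
Total = 48

48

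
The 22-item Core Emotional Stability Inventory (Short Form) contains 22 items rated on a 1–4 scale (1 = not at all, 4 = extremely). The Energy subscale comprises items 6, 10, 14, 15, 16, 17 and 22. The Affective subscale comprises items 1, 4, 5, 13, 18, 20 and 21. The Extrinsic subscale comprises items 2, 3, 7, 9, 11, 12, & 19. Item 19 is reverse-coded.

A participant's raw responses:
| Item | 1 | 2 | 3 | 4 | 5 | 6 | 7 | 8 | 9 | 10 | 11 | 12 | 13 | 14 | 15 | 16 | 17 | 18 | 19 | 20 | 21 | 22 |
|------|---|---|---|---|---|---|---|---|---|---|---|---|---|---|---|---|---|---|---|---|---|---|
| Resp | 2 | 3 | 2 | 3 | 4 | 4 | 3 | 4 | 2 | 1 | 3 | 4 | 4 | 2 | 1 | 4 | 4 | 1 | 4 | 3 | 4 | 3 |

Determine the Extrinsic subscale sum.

Extrinsic items: 2, 3, 7, 9, 11, 12, 19.
Of these, item 19 is reverse-coded; reversed = (1+4) − raw = 5 − raw.
  item 2: 3
  item 3: 2
  item 7: 3
  item 9: 2
  item 11: 3
  item 12: 4
  item 19: 5 − 4 = 1
Sum = 3 + 2 + 3 + 2 + 3 + 4 + 1 = 18

18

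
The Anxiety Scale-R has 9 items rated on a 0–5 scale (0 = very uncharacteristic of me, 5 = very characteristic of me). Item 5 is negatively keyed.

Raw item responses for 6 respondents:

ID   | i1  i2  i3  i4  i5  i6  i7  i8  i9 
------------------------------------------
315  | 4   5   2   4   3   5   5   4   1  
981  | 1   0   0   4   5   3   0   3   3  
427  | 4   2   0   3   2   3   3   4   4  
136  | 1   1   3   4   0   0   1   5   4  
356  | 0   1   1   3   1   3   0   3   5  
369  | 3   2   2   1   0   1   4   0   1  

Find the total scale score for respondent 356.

20

Respondent 356 raw: 0, 1, 1, 3, 1, 3, 0, 3, 5.
Reverse-coded (reverse-coded value = 5 − response):
  item 1: 0
  item 2: 1
  item 3: 1
  item 4: 3
  item 5: 5 − 1 = 4
  item 6: 3
  item 7: 0
  item 8: 3
  item 9: 5
Sum = 0 + 1 + 1 + 3 + 4 + 3 + 0 + 3 + 5 = 20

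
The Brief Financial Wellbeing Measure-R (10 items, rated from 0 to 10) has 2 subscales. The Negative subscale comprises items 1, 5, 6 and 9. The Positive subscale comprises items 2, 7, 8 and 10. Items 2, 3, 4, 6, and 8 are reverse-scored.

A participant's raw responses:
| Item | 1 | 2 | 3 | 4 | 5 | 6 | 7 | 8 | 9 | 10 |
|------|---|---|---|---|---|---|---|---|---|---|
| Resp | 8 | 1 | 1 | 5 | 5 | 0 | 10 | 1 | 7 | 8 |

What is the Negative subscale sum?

30

Negative items: 1, 5, 6, 9.
Of these, item 6 is reverse-scored; on a 0–10 scale, reversed = 10 − raw.
  item 1: 8
  item 5: 5
  item 6: 10 − 0 = 10
  item 9: 7
Sum = 8 + 5 + 10 + 7 = 30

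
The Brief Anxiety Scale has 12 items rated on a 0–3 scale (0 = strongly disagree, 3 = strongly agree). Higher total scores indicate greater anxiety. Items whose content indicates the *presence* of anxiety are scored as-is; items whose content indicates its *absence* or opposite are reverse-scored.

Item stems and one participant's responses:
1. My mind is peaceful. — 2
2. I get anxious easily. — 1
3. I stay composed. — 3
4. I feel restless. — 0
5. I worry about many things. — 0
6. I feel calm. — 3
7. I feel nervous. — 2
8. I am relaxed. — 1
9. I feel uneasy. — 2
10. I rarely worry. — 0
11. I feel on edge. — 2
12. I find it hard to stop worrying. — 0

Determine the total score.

Items 1, 3, 6, 8, 10 describe the absence/opposite of anxiety → reverse-score.
reverse-coded value = 3 − response.
  item 1: 3 − 2 = 1
  item 2: 1
  item 3: 3 − 3 = 0
  item 4: 0
  item 5: 0
  item 6: 3 − 3 = 0
  item 7: 2
  item 8: 3 − 1 = 2
  item 9: 2
  item 10: 3 − 0 = 3
  item 11: 2
  item 12: 0
Total = 1 + 1 + 0 + 0 + 0 + 0 + 2 + 2 + 2 + 3 + 2 + 0 = 13

13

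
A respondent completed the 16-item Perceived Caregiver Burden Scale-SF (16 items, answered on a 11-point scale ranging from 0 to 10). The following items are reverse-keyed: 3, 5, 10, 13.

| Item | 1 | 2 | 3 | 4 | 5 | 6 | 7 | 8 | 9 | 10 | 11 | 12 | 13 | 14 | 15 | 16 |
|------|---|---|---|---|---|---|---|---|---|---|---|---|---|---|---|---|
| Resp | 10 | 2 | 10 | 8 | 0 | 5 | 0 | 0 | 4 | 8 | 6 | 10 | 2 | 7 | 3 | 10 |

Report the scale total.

Reversing items 3, 5, 10, and 13 with 10 − raw:
Total = 10 + 2 + (10−10) + 8 + (10−0) + 5 + 0 + 0 + 4 + (10−8) + 6 + 10 + (10−2) + 7 + 3 + 10
      = 10 + 2 + 0 + 8 + 10 + 5 + 0 + 0 + 4 + 2 + 6 + 10 + 8 + 7 + 3 + 10 = 85

85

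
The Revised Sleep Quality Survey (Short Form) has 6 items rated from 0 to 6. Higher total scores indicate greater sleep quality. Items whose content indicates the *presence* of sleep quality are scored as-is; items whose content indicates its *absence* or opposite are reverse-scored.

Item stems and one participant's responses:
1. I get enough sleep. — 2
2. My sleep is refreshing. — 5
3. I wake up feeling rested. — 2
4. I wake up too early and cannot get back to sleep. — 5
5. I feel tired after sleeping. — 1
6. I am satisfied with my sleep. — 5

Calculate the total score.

20

Items 4, 5 describe the absence/opposite of sleep quality → reverse-score.
reverse-coded value = 6 − response.
  item 1: 2
  item 2: 5
  item 3: 2
  item 4: 6 − 5 = 1
  item 5: 6 − 1 = 5
  item 6: 5
Total = 2 + 5 + 2 + 1 + 5 + 5 = 20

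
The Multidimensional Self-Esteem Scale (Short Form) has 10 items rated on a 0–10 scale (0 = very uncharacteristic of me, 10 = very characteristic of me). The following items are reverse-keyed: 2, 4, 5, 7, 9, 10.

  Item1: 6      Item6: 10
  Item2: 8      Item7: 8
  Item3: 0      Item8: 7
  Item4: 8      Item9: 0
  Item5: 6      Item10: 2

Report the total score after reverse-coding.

51

Reversing items 2, 4, 5, 7, 9, and 10 with 10 − raw:
Total = 6 + (10−8) + 0 + (10−8) + (10−6) + 10 + (10−8) + 7 + (10−0) + (10−2)
      = 6 + 2 + 0 + 2 + 4 + 10 + 2 + 7 + 10 + 8 = 51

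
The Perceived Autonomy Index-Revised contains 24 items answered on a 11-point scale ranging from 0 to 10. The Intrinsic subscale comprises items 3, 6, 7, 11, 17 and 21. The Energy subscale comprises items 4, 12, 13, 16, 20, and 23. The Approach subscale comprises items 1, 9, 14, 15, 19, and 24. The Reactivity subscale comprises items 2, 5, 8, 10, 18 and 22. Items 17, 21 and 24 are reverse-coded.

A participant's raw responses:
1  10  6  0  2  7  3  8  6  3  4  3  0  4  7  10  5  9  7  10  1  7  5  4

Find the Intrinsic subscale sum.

Intrinsic items: 3, 6, 7, 11, 17, 21.
Of these, items 17 & 21 are reverse-coded; on a 0–10 scale, reversed = 10 − raw.
  item 3: 6
  item 6: 7
  item 7: 3
  item 11: 4
  item 17: 10 − 5 = 5
  item 21: 10 − 1 = 9
Sum = 6 + 7 + 3 + 4 + 5 + 9 = 34

34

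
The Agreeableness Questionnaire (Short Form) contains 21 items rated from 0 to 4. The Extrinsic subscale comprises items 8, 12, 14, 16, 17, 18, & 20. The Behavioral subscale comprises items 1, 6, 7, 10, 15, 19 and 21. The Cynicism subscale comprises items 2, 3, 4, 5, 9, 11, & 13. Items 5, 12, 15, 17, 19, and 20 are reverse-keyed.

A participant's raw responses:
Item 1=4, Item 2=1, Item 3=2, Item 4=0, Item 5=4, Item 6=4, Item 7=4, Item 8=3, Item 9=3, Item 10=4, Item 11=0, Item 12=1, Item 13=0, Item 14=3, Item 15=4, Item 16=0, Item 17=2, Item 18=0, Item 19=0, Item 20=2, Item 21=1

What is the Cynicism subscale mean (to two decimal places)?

0.86

Cynicism items: 2, 3, 4, 5, 9, 11, 13.
Of these, item 5 is reverse-keyed; on a 0–4 scale, reversed = 4 − raw.
  item 2: 1
  item 3: 2
  item 4: 0
  item 5: 4 − 4 = 0
  item 9: 3
  item 11: 0
  item 13: 0
Sum = 1 + 2 + 0 + 0 + 3 + 0 + 0 = 6
Mean = 6 / 7 = 0.86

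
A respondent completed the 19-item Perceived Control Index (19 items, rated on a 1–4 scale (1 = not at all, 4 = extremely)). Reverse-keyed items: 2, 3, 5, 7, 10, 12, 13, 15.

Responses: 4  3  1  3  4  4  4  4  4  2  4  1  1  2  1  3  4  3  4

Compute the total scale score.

62

Raw sum = 56. Reverse-keyed items: 2, 3, 5, 7, 10, 12, 13, 15; their raw sum = 17.
Each reversal replaces raw with 5 − raw, changing the total by 5 − 2·raw per item.
Total = 56 + 8·5 − 2·17 = 56 + 40 − 34 = 62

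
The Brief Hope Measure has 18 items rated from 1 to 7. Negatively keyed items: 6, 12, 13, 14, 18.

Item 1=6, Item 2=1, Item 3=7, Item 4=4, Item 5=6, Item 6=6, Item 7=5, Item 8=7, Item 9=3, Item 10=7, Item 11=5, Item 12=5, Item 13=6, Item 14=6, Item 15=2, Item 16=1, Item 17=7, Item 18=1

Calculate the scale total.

Reversing items 6, 12, 13, 14 and 18 with 8 − raw:
Total = 6 + 1 + 7 + 4 + 6 + (8−6) + 5 + 7 + 3 + 7 + 5 + (8−5) + (8−6) + (8−6) + 2 + 1 + 7 + (8−1)
      = 6 + 1 + 7 + 4 + 6 + 2 + 5 + 7 + 3 + 7 + 5 + 3 + 2 + 2 + 2 + 1 + 7 + 7 = 77

77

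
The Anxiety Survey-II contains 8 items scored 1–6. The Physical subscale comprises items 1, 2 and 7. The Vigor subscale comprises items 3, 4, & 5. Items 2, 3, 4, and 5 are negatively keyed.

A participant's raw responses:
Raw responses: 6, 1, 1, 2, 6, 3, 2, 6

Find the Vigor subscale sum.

Vigor items: 3, 4, 5.
Of these, items 3, 4, & 5 are negatively keyed; reverse-coded value = 7 − response.
  item 3: 7 − 1 = 6
  item 4: 7 − 2 = 5
  item 5: 7 − 6 = 1
Sum = 6 + 5 + 1 = 12

12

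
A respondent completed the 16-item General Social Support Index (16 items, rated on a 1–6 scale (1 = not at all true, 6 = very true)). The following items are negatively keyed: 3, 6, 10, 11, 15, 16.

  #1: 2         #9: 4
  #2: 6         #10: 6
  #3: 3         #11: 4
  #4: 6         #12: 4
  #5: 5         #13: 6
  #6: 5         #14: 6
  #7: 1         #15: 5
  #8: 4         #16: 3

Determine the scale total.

Raw sum = 70. Negatively keyed items: 3, 6, 10, 11, 15, 16; their raw sum = 26.
Each reversal replaces raw with 7 − raw, changing the total by 7 − 2·raw per item.
Total = 70 + 6·7 − 2·26 = 70 + 42 − 52 = 60

60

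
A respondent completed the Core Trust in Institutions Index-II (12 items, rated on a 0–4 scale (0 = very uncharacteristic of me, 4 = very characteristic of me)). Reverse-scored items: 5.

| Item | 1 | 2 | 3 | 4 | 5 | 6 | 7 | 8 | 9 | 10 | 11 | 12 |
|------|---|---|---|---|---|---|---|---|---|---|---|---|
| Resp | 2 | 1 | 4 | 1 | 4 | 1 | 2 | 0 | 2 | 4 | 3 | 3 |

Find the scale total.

Reverse-coded items (reversed = (0+4) − raw = 4 − raw):
  item 5: 4 − 4 = 0
Scored items: 2, 1, 4, 1, 0, 1, 2, 0, 2, 4, 3, 3
Total = 2 + 1 + 4 + 1 + 0 + 1 + 2 + 0 + 2 + 4 + 3 + 3 = 23

23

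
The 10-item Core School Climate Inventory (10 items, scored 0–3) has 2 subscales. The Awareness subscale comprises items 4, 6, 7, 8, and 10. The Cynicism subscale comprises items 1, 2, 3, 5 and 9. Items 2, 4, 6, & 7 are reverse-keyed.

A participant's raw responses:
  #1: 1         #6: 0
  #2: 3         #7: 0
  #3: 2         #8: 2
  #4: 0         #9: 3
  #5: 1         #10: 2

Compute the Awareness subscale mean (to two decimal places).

2.60

Awareness items: 4, 6, 7, 8, 10.
Of these, items 4, 6, & 7 are reverse-keyed; reversed = (0+3) − raw = 3 − raw.
  item 4: 3 − 0 = 3
  item 6: 3 − 0 = 3
  item 7: 3 − 0 = 3
  item 8: 2
  item 10: 2
Sum = 3 + 3 + 3 + 2 + 2 = 13
Mean = 13 / 5 = 2.60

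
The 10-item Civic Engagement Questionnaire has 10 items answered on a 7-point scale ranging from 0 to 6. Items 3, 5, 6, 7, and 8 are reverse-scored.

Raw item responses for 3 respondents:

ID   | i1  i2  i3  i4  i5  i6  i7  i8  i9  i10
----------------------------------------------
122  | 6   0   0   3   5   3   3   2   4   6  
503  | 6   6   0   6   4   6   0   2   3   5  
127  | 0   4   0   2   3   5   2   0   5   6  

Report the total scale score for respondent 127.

Respondent 127 raw: 0, 4, 0, 2, 3, 5, 2, 0, 5, 6.
Reverse-coded (on a 0–6 scale, reversed = 6 − raw):
  item 1: 0
  item 2: 4
  item 3: 6 − 0 = 6
  item 4: 2
  item 5: 6 − 3 = 3
  item 6: 6 − 5 = 1
  item 7: 6 − 2 = 4
  item 8: 6 − 0 = 6
  item 9: 5
  item 10: 6
Sum = 0 + 4 + 6 + 2 + 3 + 1 + 4 + 6 + 5 + 6 = 37

37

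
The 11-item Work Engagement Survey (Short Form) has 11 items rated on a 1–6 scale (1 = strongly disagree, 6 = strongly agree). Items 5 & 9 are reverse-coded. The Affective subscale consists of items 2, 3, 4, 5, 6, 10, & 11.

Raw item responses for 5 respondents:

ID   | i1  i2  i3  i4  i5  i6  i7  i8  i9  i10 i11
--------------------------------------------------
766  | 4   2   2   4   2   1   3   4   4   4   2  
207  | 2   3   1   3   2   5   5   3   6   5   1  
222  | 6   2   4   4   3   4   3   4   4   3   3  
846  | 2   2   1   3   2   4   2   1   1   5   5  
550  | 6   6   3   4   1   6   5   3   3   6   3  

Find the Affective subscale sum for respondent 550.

Respondent 550 raw: 6, 6, 3, 4, 1, 6, 5, 3, 3, 6, 3.
Affective items: 2, 3, 4, 5, 6, 10, 11.
Reverse-coded (on a 1–6 scale, reversed = 7 − raw):
  item 2: 6
  item 3: 3
  item 4: 4
  item 5: 7 − 1 = 6
  item 6: 6
  item 10: 6
  item 11: 3
Sum = 6 + 3 + 4 + 6 + 6 + 6 + 3 = 34

34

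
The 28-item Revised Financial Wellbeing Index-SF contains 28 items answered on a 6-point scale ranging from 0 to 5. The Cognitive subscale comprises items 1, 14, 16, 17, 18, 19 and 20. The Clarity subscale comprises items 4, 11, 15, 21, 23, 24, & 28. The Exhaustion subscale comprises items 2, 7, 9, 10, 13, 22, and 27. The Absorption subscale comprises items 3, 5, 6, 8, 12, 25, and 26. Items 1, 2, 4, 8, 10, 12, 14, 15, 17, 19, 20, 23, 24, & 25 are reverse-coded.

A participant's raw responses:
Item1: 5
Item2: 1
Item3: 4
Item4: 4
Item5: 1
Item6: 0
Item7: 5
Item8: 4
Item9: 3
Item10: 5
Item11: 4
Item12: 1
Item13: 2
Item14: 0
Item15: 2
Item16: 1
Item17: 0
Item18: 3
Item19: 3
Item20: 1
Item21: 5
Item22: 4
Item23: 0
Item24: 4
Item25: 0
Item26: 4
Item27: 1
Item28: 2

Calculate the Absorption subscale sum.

19

Absorption items: 3, 5, 6, 8, 12, 25, 26.
Of these, items 8, 12, and 25 are reverse-coded; reverse-coded value = 5 − response.
  item 3: 4
  item 5: 1
  item 6: 0
  item 8: 5 − 4 = 1
  item 12: 5 − 1 = 4
  item 25: 5 − 0 = 5
  item 26: 4
Sum = 4 + 1 + 0 + 1 + 4 + 5 + 4 = 19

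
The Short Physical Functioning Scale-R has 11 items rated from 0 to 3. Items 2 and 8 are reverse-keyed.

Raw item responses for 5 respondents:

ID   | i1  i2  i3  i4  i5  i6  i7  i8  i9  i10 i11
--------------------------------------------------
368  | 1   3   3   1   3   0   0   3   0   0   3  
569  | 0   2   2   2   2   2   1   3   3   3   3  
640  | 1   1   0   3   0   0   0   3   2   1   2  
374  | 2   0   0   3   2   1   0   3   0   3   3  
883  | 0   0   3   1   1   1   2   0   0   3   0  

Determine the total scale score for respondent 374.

17

Respondent 374 raw: 2, 0, 0, 3, 2, 1, 0, 3, 0, 3, 3.
Reverse-coded (reverse-coded value = 3 − response):
  item 1: 2
  item 2: 3 − 0 = 3
  item 3: 0
  item 4: 3
  item 5: 2
  item 6: 1
  item 7: 0
  item 8: 3 − 3 = 0
  item 9: 0
  item 10: 3
  item 11: 3
Sum = 2 + 3 + 0 + 3 + 2 + 1 + 0 + 0 + 0 + 3 + 3 = 17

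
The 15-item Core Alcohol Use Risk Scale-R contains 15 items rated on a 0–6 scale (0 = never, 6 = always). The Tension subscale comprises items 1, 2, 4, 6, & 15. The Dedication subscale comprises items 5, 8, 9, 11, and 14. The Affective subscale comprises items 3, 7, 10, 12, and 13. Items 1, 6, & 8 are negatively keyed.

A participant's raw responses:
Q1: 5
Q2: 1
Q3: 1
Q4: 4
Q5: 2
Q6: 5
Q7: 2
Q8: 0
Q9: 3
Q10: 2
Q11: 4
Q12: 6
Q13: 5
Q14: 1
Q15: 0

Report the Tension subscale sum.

7

Tension items: 1, 2, 4, 6, 15.
Of these, items 1 & 6 are negatively keyed; reverse-coded value = 6 − response.
  item 1: 6 − 5 = 1
  item 2: 1
  item 4: 4
  item 6: 6 − 5 = 1
  item 15: 0
Sum = 1 + 1 + 4 + 1 + 0 = 7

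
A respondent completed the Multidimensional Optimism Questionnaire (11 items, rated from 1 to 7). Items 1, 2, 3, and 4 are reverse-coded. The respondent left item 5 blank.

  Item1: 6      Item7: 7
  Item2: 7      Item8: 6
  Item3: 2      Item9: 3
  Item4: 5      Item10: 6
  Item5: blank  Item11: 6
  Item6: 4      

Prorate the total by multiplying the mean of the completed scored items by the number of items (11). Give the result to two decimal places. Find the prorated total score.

48.40

Reverse-coded (on a 1–7 scale, reversed = 8 − raw):
  item 1: 8 − 6 = 2
  item 2: 8 − 7 = 1
  item 3: 8 − 2 = 6
  item 4: 8 − 5 = 3
Completed scored items (10 of 11): 2, 1, 6, 3, 4, 7, 6, 3, 6, 6; sum = 44.
Person mean = 44 / 10 ≈ 4.4000
Prorated total = (44 / 10) × 11 = 48.40 (to 2 dp)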